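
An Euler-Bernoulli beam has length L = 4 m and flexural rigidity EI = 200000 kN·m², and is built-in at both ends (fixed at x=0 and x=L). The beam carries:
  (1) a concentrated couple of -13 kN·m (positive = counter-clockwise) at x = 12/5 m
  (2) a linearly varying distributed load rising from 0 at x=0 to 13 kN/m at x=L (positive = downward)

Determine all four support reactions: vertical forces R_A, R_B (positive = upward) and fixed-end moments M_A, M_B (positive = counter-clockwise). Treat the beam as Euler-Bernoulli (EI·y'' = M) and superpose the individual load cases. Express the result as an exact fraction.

Load 1 — applied couple M₀=-13 kN·m at a=12/5 m (b=L-a=8/5):
  R_A = 6M₀ab/L³ = 6·(-13)·(12/5)·(8/5)/4³ = -117/25 kN
  M_A = M₀b(2a-b)/L² = (-13)·(8/5)·(2·(12/5)-(8/5))/4² = -104/25 kN·m
  R_B = -6M₀ab/L³ = -6·(-13)·(12/5)·(8/5)/4³ = 117/25 kN
  M_B = M₀a(2b-a)/L² = (-13)·(12/5)·(2·(8/5)-(12/5))/4² = -39/25 kN·m
Load 2 — triangular load w₀=13 kN/m (0→w₀ over full span):
  R_A = 3w₀L/20 = 3·13·4/20 = 39/5 kN
  M_A = w₀L²/30 = 13·4²/30 = 104/15 kN·m
  R_B = 7w₀L/20 = 7·13·4/20 = 91/5 kN
  M_B = -w₀L²/20 = -13·4²/20 = -52/5 kN·m
Superposition: R_A = 78/25 kN, M_A = 208/75 kN·m, R_B = 572/25 kN, M_B = -299/25 kN·m

R_A = 78/25 kN, M_A = 208/75 kN·m, R_B = 572/25 kN, M_B = -299/25 kN·m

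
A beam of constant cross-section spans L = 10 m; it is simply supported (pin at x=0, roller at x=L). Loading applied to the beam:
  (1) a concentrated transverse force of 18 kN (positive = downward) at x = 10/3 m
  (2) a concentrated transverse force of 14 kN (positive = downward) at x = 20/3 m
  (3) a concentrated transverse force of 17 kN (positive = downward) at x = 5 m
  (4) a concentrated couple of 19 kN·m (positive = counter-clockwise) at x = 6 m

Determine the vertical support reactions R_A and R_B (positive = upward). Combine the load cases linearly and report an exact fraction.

Load 1 — point force P=18 kN at a=10/3 m (b=L-a=20/3):
  R_A = Pb/L = 18·(20/3)/10 = 12 kN
  R_B = Pa/L = 18·(10/3)/10 = 6 kN
Load 2 — point force P=14 kN at a=20/3 m (b=L-a=10/3):
  R_A = Pb/L = 14·(10/3)/10 = 14/3 kN
  R_B = Pa/L = 14·(20/3)/10 = 28/3 kN
Load 3 — point force P=17 kN at a=5 m (b=L-a=5):
  R_A = Pb/L = 17·5/10 = 17/2 kN
  R_B = Pa/L = 17·5/10 = 17/2 kN
Load 4 — applied couple M₀=19 kN·m at a=6 m (b=L-a=4):
  R_A = M₀/L = 19/10 kN
  R_B = -M₀/L = -19/10 kN
Superposition: R_A = 406/15 kN, R_B = 329/15 kN

R_A = 406/15 kN, R_B = 329/15 kN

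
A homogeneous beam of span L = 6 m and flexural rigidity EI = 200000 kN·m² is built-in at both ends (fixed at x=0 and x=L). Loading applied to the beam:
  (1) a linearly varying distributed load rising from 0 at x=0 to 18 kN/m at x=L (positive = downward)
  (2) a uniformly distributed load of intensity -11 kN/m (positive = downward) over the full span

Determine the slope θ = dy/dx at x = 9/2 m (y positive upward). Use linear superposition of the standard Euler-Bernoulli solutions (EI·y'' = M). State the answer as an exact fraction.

Load 1 — triangular load w₀=18 kN/m (0→w₀ over full span):
  θ_1 = -w₀(2x(L-x)(L-2x)(x+2L)+x²(L-x)²)/(120LEI) = -18·(2·(9/2)·(6-(9/2))·(6-2·(9/2))·((9/2)+2·6)+(9/2)²·(6-(9/2))²)/(120·6·200000) = 9963/128000000 rad
Load 2 — uniform load w=-11 kN/m over full span:
  θ_2 = -wx(L-x)(L-2x)/(12EI) = -(-11)·(9/2)·(6-(9/2))·(6-2·(9/2))/(12·200000) = -297/3200000 rad
Superposition: θ = Σ θ_i = -1917/128000000 rad ≈ -0.000015 rad

θ(9/2) = -1917/128000000 rad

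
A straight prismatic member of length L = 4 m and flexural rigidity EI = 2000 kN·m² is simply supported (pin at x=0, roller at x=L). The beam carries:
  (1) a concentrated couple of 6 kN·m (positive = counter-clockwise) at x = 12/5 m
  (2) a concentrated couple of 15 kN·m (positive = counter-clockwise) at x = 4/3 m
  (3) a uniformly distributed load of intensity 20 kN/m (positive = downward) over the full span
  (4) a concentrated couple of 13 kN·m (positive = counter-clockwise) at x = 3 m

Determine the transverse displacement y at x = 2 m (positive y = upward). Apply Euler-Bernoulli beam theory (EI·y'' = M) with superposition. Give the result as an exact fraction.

Load 1 — applied couple M₀=6 kN·m at a=12/5 m (b=L-a=8/5):
  y_1 = (M₀x³/(6L)+C₁x)/EI  [x≤a] with C₁=M₀(3b²-L²)/(6L)=-52/25 = (6·2³/(6·4)+(-52/25)·2)/2000 = -27/25000 m
Load 2 — applied couple M₀=15 kN·m at a=4/3 m (b=L-a=8/3):
  y_2 = (M₀x³/(6L)-M₀(x-a)²/2+C₁x)/EI  [x>a] with C₁=M₀(3b²-L²)/(6L)=10/3 = (15·2³/(6·4)-15·(2-(4/3))²/2+(10/3)·2)/2000 = 1/240 m
Load 3 — uniform load w=20 kN/m over full span:
  y_3 = -wx(L³-2Lx²+x³)/(24EI) = -20·2·(4³-2·4·2²+2³)/(24·2000) = -1/30 m
Load 4 — applied couple M₀=13 kN·m at a=3 m (b=L-a=1):
  y_4 = (M₀x³/(6L)+C₁x)/EI  [x≤a] with C₁=M₀(3b²-L²)/(6L)=-169/24 = (13·2³/(6·4)+(-169/24)·2)/2000 = -39/8000 m
Superposition: y = Σ y_i = -21073/600000 m ≈ -0.035122 m

y(2) = -21073/600000 m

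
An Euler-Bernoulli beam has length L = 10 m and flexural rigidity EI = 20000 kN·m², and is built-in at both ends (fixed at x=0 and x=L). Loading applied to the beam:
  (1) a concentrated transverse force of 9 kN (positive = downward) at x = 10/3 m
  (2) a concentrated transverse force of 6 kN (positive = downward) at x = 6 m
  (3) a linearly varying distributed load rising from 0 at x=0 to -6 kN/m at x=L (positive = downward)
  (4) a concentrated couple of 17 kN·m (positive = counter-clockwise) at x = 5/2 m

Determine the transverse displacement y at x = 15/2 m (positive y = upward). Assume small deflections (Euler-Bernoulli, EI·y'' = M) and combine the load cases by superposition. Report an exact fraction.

y(15/2) = 6527/4608000 m

Load 1 — point force P=9 kN at a=10/3 m (b=L-a=20/3):
  y_1 = -Pa²(L-x)²(3bL-(3b+a)(L-x))/(6L³EI)  [x>a] = -9·(10/3)²·(10-(15/2))²·(3·(20/3)·10-(3·(20/3)+(10/3))·(10-(15/2)))/(6·10³·20000) = -17/23040 m
Load 2 — point force P=6 kN at a=6 m (b=L-a=4):
  y_2 = -Pa²(L-x)²(3bL-(3b+a)(L-x))/(6L³EI)  [x>a] = -6·6²·(10-(15/2))²·(3·4·10-(3·4+6)·(10-(15/2)))/(6·10³·20000) = -27/32000 m
Load 3 — triangular load w₀=-6 kN/m (0→w₀ over full span):
  y_3 = -w₀x²(L-x)²(x+2L)/(120LEI) = -(-6)·(15/2)²·(10-(15/2))²·((15/2)+2·10)/(120·10·20000) = 99/40960 m
Load 4 — applied couple M₀=17 kN·m at a=5/2 m (b=L-a=15/2):
  y_4 = (R_Ax³/6 - M_Ax²/2 - M₀(x-a)²/2)/EI  [x>a] with R_A=153/80, M_A=-51/16 = ((153/80)·(15/2)³/6 - (-51/16)·(15/2)²/2 - 17·((15/2)-(5/2))²/2)/20000 = 119/204800 m
Superposition: y = Σ y_i = 6527/4608000 m ≈ 0.001416 m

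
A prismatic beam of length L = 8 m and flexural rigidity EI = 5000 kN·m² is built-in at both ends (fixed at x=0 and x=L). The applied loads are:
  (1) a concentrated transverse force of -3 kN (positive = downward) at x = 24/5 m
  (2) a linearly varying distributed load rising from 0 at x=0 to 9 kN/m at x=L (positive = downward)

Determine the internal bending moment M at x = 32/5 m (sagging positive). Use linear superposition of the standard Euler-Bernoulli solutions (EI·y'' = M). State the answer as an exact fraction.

Load 1 — point force P=-3 kN at a=24/5 m (b=L-a=16/5):
  M_1 = Pa²(a+3b)(L-x)/L³ - Pa²b/L²  [x>a] = (-3)·(24/5)²·((24/5)+3·(16/5))·(8-(32/5))/8³ - (-3)·(24/5)²·(16/5)/8² = 216/625 kN·m
Load 2 — triangular load w₀=9 kN/m (0→w₀ over full span):
  M_2 = 3w₀Lx/20 - w₀L²/30 - w₀x³/(6L) = 3·9·8·(32/5)/20 - 9·8²/30 - 9·(32/5)³/(6·8) = 96/125 kN·m
Superposition: M = Σ M_i = 696/625 kN·m ≈ 1.113600 kN·m

M(32/5) = 696/625 kN·m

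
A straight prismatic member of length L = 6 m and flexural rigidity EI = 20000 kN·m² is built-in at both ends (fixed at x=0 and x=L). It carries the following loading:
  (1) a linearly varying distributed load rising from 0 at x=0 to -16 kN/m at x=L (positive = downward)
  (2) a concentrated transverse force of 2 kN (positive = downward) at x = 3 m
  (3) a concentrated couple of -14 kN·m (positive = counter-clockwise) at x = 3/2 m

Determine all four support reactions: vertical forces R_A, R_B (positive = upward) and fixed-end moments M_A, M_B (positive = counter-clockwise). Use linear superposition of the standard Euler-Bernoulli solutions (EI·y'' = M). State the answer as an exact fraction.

R_A = -641/40 kN, M_A = -603/40 kN·m, R_B = -1199/40 kN, M_B = 917/40 kN·m

Load 1 — triangular load w₀=-16 kN/m (0→w₀ over full span):
  R_A = 3w₀L/20 = 3·(-16)·6/20 = -72/5 kN
  M_A = w₀L²/30 = (-16)·6²/30 = -96/5 kN·m
  R_B = 7w₀L/20 = 7·(-16)·6/20 = -168/5 kN
  M_B = -w₀L²/20 = -(-16)·6²/20 = 144/5 kN·m
Load 2 — point force P=2 kN at a=3 m (b=L-a=3):
  R_A = Pb²(3a+b)/L³ = 2·3²·(3·3+3)/6³ = 1 kN
  M_A = Pab²/L² = 2·3·3²/6² = 3/2 kN·m
  R_B = Pa²(a+3b)/L³ = 2·3²·(3+3·3)/6³ = 1 kN
  M_B = -Pa²b/L² = -2·3²·3/6² = -3/2 kN·m
Load 3 — applied couple M₀=-14 kN·m at a=3/2 m (b=L-a=9/2):
  R_A = 6M₀ab/L³ = 6·(-14)·(3/2)·(9/2)/6³ = -21/8 kN
  M_A = M₀b(2a-b)/L² = (-14)·(9/2)·(2·(3/2)-(9/2))/6² = 21/8 kN·m
  R_B = -6M₀ab/L³ = -6·(-14)·(3/2)·(9/2)/6³ = 21/8 kN
  M_B = M₀a(2b-a)/L² = (-14)·(3/2)·(2·(9/2)-(3/2))/6² = -35/8 kN·m
Superposition: R_A = -641/40 kN, M_A = -603/40 kN·m, R_B = -1199/40 kN, M_B = 917/40 kN·m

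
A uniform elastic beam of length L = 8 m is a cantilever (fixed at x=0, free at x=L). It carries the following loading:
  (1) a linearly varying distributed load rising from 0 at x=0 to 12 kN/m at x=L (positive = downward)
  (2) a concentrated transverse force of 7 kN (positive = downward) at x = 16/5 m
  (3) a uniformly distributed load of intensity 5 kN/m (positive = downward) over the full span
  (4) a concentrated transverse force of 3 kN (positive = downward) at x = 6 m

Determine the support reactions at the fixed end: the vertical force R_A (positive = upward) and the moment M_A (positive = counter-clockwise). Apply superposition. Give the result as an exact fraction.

R_A = 98 kN, M_A = 2282/5 kN·m

Load 1 — triangular load w₀=12 kN/m (0→w₀ over full span):
  R_A = w₀L/2 = 12·8/2 = 48 kN
  M_A = w₀L²/3 = 12·8²/3 = 256 kN·m
Load 2 — point force P=7 kN at a=16/5 m (b=L-a=24/5):
  R_A = P = 7 kN
  M_A = Pa = 7·(16/5) = 112/5 kN·m
Load 3 — uniform load w=5 kN/m over full span:
  R_A = wL = 5·8 = 40 kN
  M_A = wL²/2 = 5·8²/2 = 160 kN·m
Load 4 — point force P=3 kN at a=6 m (b=L-a=2):
  R_A = P = 3 kN
  M_A = Pa = 3·6 = 18 kN·m
Superposition: R_A = 98 kN, M_A = 2282/5 kN·m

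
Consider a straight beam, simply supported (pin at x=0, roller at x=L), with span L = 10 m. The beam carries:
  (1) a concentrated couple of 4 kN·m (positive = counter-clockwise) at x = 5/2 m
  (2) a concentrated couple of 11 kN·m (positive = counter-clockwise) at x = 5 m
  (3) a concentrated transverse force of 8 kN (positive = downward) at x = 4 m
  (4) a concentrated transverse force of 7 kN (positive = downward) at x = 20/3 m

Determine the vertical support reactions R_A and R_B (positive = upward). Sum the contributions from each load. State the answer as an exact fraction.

R_A = 259/30 kN, R_B = 191/30 kN

Load 1 — applied couple M₀=4 kN·m at a=5/2 m (b=L-a=15/2):
  R_A = M₀/L = 4/10 = 2/5 kN
  R_B = -M₀/L = -4/10 = -2/5 kN
Load 2 — applied couple M₀=11 kN·m at a=5 m (b=L-a=5):
  R_A = M₀/L = 11/10 kN
  R_B = -M₀/L = -11/10 kN
Load 3 — point force P=8 kN at a=4 m (b=L-a=6):
  R_A = Pb/L = 8·6/10 = 24/5 kN
  R_B = Pa/L = 8·4/10 = 16/5 kN
Load 4 — point force P=7 kN at a=20/3 m (b=L-a=10/3):
  R_A = Pb/L = 7·(10/3)/10 = 7/3 kN
  R_B = Pa/L = 7·(20/3)/10 = 14/3 kN
Superposition: R_A = 259/30 kN, R_B = 191/30 kN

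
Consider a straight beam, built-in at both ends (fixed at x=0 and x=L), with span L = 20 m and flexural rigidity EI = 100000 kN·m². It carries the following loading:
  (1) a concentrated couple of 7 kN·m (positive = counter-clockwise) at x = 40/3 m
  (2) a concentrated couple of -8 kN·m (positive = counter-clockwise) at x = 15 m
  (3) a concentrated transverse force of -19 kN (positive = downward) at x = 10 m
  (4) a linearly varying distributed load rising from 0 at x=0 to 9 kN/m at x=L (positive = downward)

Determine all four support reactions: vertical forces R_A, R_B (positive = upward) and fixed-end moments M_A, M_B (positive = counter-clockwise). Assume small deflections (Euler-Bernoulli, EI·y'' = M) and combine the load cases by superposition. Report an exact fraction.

R_A = 1051/60 kN, M_A = 217/3 kN·m, R_B = 3209/60 kN, M_B = -131 kN·m

Load 1 — applied couple M₀=7 kN·m at a=40/3 m (b=L-a=20/3):
  R_A = 6M₀ab/L³ = 6·7·(40/3)·(20/3)/20³ = 7/15 kN
  M_A = M₀b(2a-b)/L² = 7·(20/3)·(2·(40/3)-(20/3))/20² = 7/3 kN·m
  R_B = -6M₀ab/L³ = -6·7·(40/3)·(20/3)/20³ = -7/15 kN
  M_B = M₀a(2b-a)/L² = 7·(40/3)·(2·(20/3)-(40/3))/20² = 0 kN·m
Load 2 — applied couple M₀=-8 kN·m at a=15 m (b=L-a=5):
  R_A = 6M₀ab/L³ = 6·(-8)·15·5/20³ = -9/20 kN
  M_A = M₀b(2a-b)/L² = (-8)·5·(2·15-5)/20² = -5/2 kN·m
  R_B = -6M₀ab/L³ = -6·(-8)·15·5/20³ = 9/20 kN
  M_B = M₀a(2b-a)/L² = (-8)·15·(2·5-15)/20² = 3/2 kN·m
Load 3 — point force P=-19 kN at a=10 m (b=L-a=10):
  R_A = Pb²(3a+b)/L³ = (-19)·10²·(3·10+10)/20³ = -19/2 kN
  M_A = Pab²/L² = (-19)·10·10²/20² = -95/2 kN·m
  R_B = Pa²(a+3b)/L³ = (-19)·10²·(10+3·10)/20³ = -19/2 kN
  M_B = -Pa²b/L² = -(-19)·10²·10/20² = 95/2 kN·m
Load 4 — triangular load w₀=9 kN/m (0→w₀ over full span):
  R_A = 3w₀L/20 = 3·9·20/20 = 27 kN
  M_A = w₀L²/30 = 9·20²/30 = 120 kN·m
  R_B = 7w₀L/20 = 7·9·20/20 = 63 kN
  M_B = -w₀L²/20 = -9·20²/20 = -180 kN·m
Superposition: R_A = 1051/60 kN, M_A = 217/3 kN·m, R_B = 3209/60 kN, M_B = -131 kN·m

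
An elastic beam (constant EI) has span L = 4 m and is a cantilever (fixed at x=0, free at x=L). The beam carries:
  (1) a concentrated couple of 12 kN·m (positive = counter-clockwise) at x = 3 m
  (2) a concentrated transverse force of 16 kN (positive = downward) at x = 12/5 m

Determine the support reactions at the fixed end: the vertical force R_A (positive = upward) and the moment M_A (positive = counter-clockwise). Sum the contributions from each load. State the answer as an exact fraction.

Load 1 — applied couple M₀=12 kN·m at a=3 m (b=L-a=1):
  R_A = 0 kN
  M_A = -M₀ = -12 kN·m
Load 2 — point force P=16 kN at a=12/5 m (b=L-a=8/5):
  R_A = P = 16 kN
  M_A = Pa = 16·(12/5) = 192/5 kN·m
Superposition: R_A = 16 kN, M_A = 132/5 kN·m

R_A = 16 kN, M_A = 132/5 kN·m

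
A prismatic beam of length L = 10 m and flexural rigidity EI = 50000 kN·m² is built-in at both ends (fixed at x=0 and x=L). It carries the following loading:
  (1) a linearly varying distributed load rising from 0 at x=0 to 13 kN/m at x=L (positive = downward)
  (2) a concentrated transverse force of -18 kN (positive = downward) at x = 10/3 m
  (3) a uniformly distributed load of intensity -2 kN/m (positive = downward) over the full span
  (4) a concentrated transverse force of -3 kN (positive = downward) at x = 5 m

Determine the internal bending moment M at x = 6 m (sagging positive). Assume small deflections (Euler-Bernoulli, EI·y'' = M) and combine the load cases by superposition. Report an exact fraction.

Load 1 — triangular load w₀=13 kN/m (0→w₀ over full span):
  M_1 = 3w₀Lx/20 - w₀L²/30 - w₀x³/(6L) = 3·13·10·6/20 - 13·10²/30 - 13·6³/(6·10) = 403/15 kN·m
Load 2 — point force P=-18 kN at a=10/3 m (b=L-a=20/3):
  M_2 = Pa²(a+3b)(L-x)/L³ - Pa²b/L²  [x>a] = (-18)·(10/3)²·((10/3)+3·(20/3))·(10-6)/10³ - (-18)·(10/3)²·(20/3)/10² = -16/3 kN·m
Load 3 — uniform load w=-2 kN/m over full span:
  M_3 = wLx/2 - wL²/12 - wx²/2 = (-2)·10·6/2 - (-2)·10²/12 - (-2)·6²/2 = -22/3 kN·m
Load 4 — point force P=-3 kN at a=5 m (b=L-a=5):
  M_4 = Pa²(a+3b)(L-x)/L³ - Pa²b/L²  [x>a] = (-3)·5²·(5+3·5)·(10-6)/10³ - (-3)·5²·5/10² = -9/4 kN·m
Superposition: M = Σ M_i = 239/20 kN·m ≈ 11.950000 kN·m

M(6) = 239/20 kN·m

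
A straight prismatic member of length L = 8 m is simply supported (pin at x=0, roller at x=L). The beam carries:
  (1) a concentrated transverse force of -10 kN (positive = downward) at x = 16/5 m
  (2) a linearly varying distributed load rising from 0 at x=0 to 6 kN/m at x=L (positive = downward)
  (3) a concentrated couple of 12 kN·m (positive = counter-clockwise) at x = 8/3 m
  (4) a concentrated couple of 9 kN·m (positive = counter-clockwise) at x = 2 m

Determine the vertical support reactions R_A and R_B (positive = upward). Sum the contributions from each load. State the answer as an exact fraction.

Load 1 — point force P=-10 kN at a=16/5 m (b=L-a=24/5):
  R_A = Pb/L = (-10)·(24/5)/8 = -6 kN
  R_B = Pa/L = (-10)·(16/5)/8 = -4 kN
Load 2 — triangular load w₀=6 kN/m (0→w₀ over full span):
  R_A = w₀L/6 = 6·8/6 = 8 kN
  R_B = w₀L/3 = 6·8/3 = 16 kN
Load 3 — applied couple M₀=12 kN·m at a=8/3 m (b=L-a=16/3):
  R_A = M₀/L = 12/8 = 3/2 kN
  R_B = -M₀/L = -12/8 = -3/2 kN
Load 4 — applied couple M₀=9 kN·m at a=2 m (b=L-a=6):
  R_A = M₀/L = 9/8 kN
  R_B = -M₀/L = -9/8 kN
Superposition: R_A = 37/8 kN, R_B = 75/8 kN

R_A = 37/8 kN, R_B = 75/8 kN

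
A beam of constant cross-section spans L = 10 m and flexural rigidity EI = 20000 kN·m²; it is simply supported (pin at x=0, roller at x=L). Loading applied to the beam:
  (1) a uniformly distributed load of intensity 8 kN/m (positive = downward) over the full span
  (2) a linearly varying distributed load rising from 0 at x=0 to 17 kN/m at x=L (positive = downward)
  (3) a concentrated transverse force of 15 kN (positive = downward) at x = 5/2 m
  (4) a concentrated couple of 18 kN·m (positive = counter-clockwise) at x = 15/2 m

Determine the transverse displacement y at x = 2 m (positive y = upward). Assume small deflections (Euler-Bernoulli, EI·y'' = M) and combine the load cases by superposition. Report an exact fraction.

y(2) = -1725439/24000000 m

Load 1 — uniform load w=8 kN/m over full span:
  y_1 = -wx(L³-2Lx²+x³)/(24EI) = -8·2·(10³-2·10·2²+2³)/(24·20000) = -58/1875 m
Load 2 — triangular load w₀=17 kN/m (0→w₀ over full span):
  y_2 = -w₀x(7L⁴-10L²x²+3x⁴)/(360LEI) = -17·2·(7·10⁴-10·10²·2²+3·2⁴)/(360·10·20000) = -1462/46875 m
Load 3 — point force P=15 kN at a=5/2 m (b=L-a=15/2):
  y_3 = -Pbx(L²-b²-x²)/(6LEI)  [x≤a] = -15·(15/2)·2·(10²-(15/2)²-2²)/(6·10·20000) = -477/64000 m
Load 4 — applied couple M₀=18 kN·m at a=15/2 m (b=L-a=5/2):
  y_4 = (M₀x³/(6L)+C₁x)/EI  [x≤a] with C₁=M₀(3b²-L²)/(6L)=-195/8 = (18·2³/(6·10)+(-195/8)·2)/20000 = -927/400000 m
Superposition: y = Σ y_i = -1725439/24000000 m ≈ -0.071893 m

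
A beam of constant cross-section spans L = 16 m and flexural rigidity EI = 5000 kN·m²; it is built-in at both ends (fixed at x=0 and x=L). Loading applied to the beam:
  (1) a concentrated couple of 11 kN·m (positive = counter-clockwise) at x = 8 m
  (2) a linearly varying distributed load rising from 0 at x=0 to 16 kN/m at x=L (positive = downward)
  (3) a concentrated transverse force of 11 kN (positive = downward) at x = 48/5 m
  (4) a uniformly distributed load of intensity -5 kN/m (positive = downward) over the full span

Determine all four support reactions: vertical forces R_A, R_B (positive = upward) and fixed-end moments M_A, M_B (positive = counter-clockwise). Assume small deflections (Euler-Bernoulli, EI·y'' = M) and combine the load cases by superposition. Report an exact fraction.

Load 1 — applied couple M₀=11 kN·m at a=8 m (b=L-a=8):
  R_A = 6M₀ab/L³ = 6·11·8·8/16³ = 33/32 kN
  M_A = M₀b(2a-b)/L² = 11·8·(2·8-8)/16² = 11/4 kN·m
  R_B = -6M₀ab/L³ = -6·11·8·8/16³ = -33/32 kN
  M_B = M₀a(2b-a)/L² = 11·8·(2·8-8)/16² = 11/4 kN·m
Load 2 — triangular load w₀=16 kN/m (0→w₀ over full span):
  R_A = 3w₀L/20 = 3·16·16/20 = 192/5 kN
  M_A = w₀L²/30 = 16·16²/30 = 2048/15 kN·m
  R_B = 7w₀L/20 = 7·16·16/20 = 448/5 kN
  M_B = -w₀L²/20 = -16·16²/20 = -1024/5 kN·m
Load 3 — point force P=11 kN at a=48/5 m (b=L-a=32/5):
  R_A = Pb²(3a+b)/L³ = 11·(32/5)²·(3·(48/5)+(32/5))/16³ = 484/125 kN
  M_A = Pab²/L² = 11·(48/5)·(32/5)²/16² = 2112/125 kN·m
  R_B = Pa²(a+3b)/L³ = 11·(48/5)²·((48/5)+3·(32/5))/16³ = 891/125 kN
  M_B = -Pa²b/L² = -11·(48/5)²·(32/5)/16² = -3168/125 kN·m
Load 4 — uniform load w=-5 kN/m over full span:
  R_A = wL/2 = (-5)·16/2 = -40 kN
  M_A = wL²/12 = (-5)·16²/12 = -320/3 kN·m
  R_B = wL/2 = (-5)·16/2 = -40 kN
  M_B = -wL²/12 = -(-5)·16²/12 = 320/3 kN·m
Superposition: R_A = 13213/4000 kN, M_A = 74269/1500 kN·m, R_B = 222787/4000 kN, M_B = -181091/1500 kN·m

R_A = 13213/4000 kN, M_A = 74269/1500 kN·m, R_B = 222787/4000 kN, M_B = -181091/1500 kN·m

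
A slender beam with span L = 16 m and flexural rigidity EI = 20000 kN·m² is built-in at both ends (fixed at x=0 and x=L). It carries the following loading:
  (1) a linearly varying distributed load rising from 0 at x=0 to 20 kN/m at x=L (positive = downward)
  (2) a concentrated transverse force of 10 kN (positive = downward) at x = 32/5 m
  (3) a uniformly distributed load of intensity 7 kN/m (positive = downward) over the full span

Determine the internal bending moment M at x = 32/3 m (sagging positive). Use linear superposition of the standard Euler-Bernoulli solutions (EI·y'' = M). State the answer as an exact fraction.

M(32/3) = 286912/2025 kN·m

Load 1 — triangular load w₀=20 kN/m (0→w₀ over full span):
  M_1 = 3w₀Lx/20 - w₀L²/30 - w₀x³/(6L) = 3·20·16·(32/3)/20 - 20·16²/30 - 20·(32/3)³/(6·16) = 7168/81 kN·m
Load 2 — point force P=10 kN at a=32/5 m (b=L-a=48/5):
  M_2 = Pa²(a+3b)(L-x)/L³ - Pa²b/L²  [x>a] = 10·(32/5)²·((32/5)+3·(48/5))·(16-(32/3))/16³ - 10·(32/5)²·(48/5)/16² = 256/75 kN·m
Load 3 — uniform load w=7 kN/m over full span:
  M_3 = wLx/2 - wL²/12 - wx²/2 = 7·16·(32/3)/2 - 7·16²/12 - 7·(32/3)²/2 = 448/9 kN·m
Superposition: M = Σ M_i = 286912/2025 kN·m ≈ 141.684938 kN·m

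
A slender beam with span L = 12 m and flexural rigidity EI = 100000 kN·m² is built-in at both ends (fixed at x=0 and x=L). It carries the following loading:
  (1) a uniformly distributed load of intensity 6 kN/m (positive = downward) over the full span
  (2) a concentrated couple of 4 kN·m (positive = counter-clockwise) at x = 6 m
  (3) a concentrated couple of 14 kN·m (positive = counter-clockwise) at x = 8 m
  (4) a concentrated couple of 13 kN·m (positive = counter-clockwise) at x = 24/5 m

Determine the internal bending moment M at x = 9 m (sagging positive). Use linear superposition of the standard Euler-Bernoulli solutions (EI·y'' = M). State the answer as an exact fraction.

M(9) = 497/150 kN·m

Load 1 — uniform load w=6 kN/m over full span:
  M_1 = wLx/2 - wL²/12 - wx²/2 = 6·12·9/2 - 6·12²/12 - 6·9²/2 = 9 kN·m
Load 2 — applied couple M₀=4 kN·m at a=6 m (b=L-a=6):
  M_2 = R_Ax - M_A - M₀  [x>a] with R_A=1/2, M_A=1 = (1/2)·9 - 1 - 4 = -1/2 kN·m
Load 3 — applied couple M₀=14 kN·m at a=8 m (b=L-a=4):
  M_3 = R_Ax - M_A - M₀  [x>a] with R_A=14/9, M_A=14/3 = (14/9)·9 - (14/3) - 14 = -14/3 kN·m
Load 4 — applied couple M₀=13 kN·m at a=24/5 m (b=L-a=36/5):
  M_4 = R_Ax - M_A - M₀  [x>a] with R_A=39/25, M_A=39/25 = (39/25)·9 - (39/25) - 13 = -13/25 kN·m
Superposition: M = Σ M_i = 497/150 kN·m ≈ 3.313333 kN·m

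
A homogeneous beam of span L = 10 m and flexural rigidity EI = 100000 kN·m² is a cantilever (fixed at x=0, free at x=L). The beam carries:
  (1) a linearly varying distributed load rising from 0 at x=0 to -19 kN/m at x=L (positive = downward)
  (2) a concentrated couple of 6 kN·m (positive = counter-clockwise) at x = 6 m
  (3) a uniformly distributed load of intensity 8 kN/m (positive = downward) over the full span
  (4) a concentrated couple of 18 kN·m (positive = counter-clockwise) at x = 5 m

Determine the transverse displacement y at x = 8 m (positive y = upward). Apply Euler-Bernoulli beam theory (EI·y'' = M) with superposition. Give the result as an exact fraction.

Load 1 — triangular load w₀=-19 kN/m (0→w₀ over full span):
  y_1 = (w₀Lx³/12-w₀L²x²/6-w₀x⁵/(120L))/EI = ((-19)·10·8³/12-(-19)·10²·8²/6-(-19)·8⁵/(120·10))/100000 = 29716/234375 m
Load 2 — applied couple M₀=6 kN·m at a=6 m (b=L-a=4):
  y_2 = M₀a(2x-a)/(2EI)  [x>a] = 6·6·(2·8-6)/(2·100000) = 9/5000 m
Load 3 — uniform load w=8 kN/m over full span:
  y_3 = -wx²(x²-4Lx+6L²)/(24EI) = -8·8²·(8²-4·10·8+6·10²)/(24·100000) = -688/9375 m
Load 4 — applied couple M₀=18 kN·m at a=5 m (b=L-a=5):
  y_4 = M₀a(2x-a)/(2EI)  [x>a] = 18·5·(2·8-5)/(2·100000) = 99/20000 m
Superposition: y = Σ y_i = 150379/2500000 m ≈ 0.060152 m

y(8) = 150379/2500000 m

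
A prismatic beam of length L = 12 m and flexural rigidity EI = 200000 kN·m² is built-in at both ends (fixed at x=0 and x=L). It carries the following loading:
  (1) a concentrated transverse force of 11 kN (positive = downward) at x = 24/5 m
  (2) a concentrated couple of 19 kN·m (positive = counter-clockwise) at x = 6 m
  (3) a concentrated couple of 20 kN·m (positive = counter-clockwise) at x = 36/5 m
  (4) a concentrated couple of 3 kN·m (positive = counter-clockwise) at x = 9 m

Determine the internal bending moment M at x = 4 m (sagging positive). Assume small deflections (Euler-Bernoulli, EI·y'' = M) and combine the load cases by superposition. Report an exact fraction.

Load 1 — point force P=11 kN at a=24/5 m (b=L-a=36/5):
  M_1 = Pb²(3a+b)x/L³ - Pab²/L²  [x≤a] = 11·(36/5)²·(3·(24/5)+(36/5))·4/12³ - 11·(24/5)·(36/5)²/12² = 1188/125 kN·m
Load 2 — applied couple M₀=19 kN·m at a=6 m (b=L-a=6):
  M_2 = R_Ax - M_A  [x≤a] with R_A=19/8, M_A=19/4 = (19/8)·4 - (19/4) = 19/4 kN·m
Load 3 — applied couple M₀=20 kN·m at a=36/5 m (b=L-a=24/5):
  M_3 = R_Ax - M_A  [x≤a] with R_A=12/5, M_A=32/5 = (12/5)·4 - (32/5) = 16/5 kN·m
Load 4 — applied couple M₀=3 kN·m at a=9 m (b=L-a=3):
  M_4 = R_Ax - M_A  [x≤a] with R_A=9/32, M_A=15/16 = (9/32)·4 - (15/16) = 3/16 kN·m
Superposition: M = Σ M_i = 35283/2000 kN·m ≈ 17.641500 kN·m

M(4) = 35283/2000 kN·m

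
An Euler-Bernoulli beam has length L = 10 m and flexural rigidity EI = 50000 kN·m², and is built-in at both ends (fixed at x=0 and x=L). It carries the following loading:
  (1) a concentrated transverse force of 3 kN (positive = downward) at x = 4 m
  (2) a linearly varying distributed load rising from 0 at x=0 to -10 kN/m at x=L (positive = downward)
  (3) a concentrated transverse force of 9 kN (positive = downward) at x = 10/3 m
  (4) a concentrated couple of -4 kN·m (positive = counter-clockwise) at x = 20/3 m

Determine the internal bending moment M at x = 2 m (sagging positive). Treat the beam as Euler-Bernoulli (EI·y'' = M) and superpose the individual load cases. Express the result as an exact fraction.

M(2) = 1688/375 kN·m

Load 1 — point force P=3 kN at a=4 m (b=L-a=6):
  M_1 = Pb²(3a+b)x/L³ - Pab²/L²  [x≤a] = 3·6²·(3·4+6)·2/10³ - 3·4·6²/10² = -54/125 kN·m
Load 2 — triangular load w₀=-10 kN/m (0→w₀ over full span):
  M_2 = 3w₀Lx/20 - w₀L²/30 - w₀x³/(6L) = 3·(-10)·10·2/20 - (-10)·10²/30 - (-10)·2³/(6·10) = 14/3 kN·m
Load 3 — point force P=9 kN at a=10/3 m (b=L-a=20/3):
  M_3 = Pb²(3a+b)x/L³ - Pab²/L²  [x≤a] = 9·(20/3)²·(3·(10/3)+(20/3))·2/10³ - 9·(10/3)·(20/3)²/10² = 0 kN·m
Load 4 — applied couple M₀=-4 kN·m at a=20/3 m (b=L-a=10/3):
  M_4 = R_Ax - M_A  [x≤a] with R_A=-8/15, M_A=-4/3 = (-8/15)·2 - (-4/3) = 4/15 kN·m
Superposition: M = Σ M_i = 1688/375 kN·m ≈ 4.501333 kN·m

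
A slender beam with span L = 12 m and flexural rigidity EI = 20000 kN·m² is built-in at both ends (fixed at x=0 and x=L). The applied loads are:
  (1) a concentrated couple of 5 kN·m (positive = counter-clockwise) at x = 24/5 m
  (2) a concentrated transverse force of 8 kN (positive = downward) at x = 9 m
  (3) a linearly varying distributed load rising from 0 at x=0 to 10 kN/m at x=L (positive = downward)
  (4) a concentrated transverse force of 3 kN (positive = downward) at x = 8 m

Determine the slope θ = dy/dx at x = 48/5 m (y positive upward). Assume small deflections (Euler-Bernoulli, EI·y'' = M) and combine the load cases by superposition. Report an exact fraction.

Load 1 — applied couple M₀=5 kN·m at a=24/5 m (b=L-a=36/5):
  θ_1 = (R_Ax²/2 - M_Ax - M₀(x-a))/EI  [x>a] with R_A=3/5, M_A=3/5 = ((3/5)·(48/5)²/2 - (3/5)·(48/5) - 5·((48/5)-(24/5)))/20000 = -33/312500 rad
Load 2 — point force P=8 kN at a=9 m (b=L-a=3):
  θ_2 = Pa²(L-x)(2bL-(3b+a)(L-x))/(2L³EI)  [x>a] = 8·9²·(12-(48/5))·(2·3·12-(3·3+9)·(12-(48/5)))/(2·12³·20000) = 81/125000 rad
Load 3 — triangular load w₀=10 kN/m (0→w₀ over full span):
  θ_3 = -w₀(2x(L-x)(L-2x)(x+2L)+x²(L-x)²)/(120LEI) = -10·(2·(48/5)·(12-(48/5))·(12-2·(48/5))·((48/5)+2·12)+(48/5)²·(12-(48/5))²)/(120·12·20000) = 288/78125 rad
Load 4 — point force P=3 kN at a=8 m (b=L-a=4):
  θ_4 = Pa²(L-x)(2bL-(3b+a)(L-x))/(2L³EI)  [x>a] = 3·8²·(12-(48/5))·(2·4·12-(3·4+8)·(12-(48/5)))/(2·12³·20000) = 1/3125 rad
Superposition: θ = Σ θ_i = 2843/625000 rad ≈ 0.004549 rad

θ(48/5) = 2843/625000 rad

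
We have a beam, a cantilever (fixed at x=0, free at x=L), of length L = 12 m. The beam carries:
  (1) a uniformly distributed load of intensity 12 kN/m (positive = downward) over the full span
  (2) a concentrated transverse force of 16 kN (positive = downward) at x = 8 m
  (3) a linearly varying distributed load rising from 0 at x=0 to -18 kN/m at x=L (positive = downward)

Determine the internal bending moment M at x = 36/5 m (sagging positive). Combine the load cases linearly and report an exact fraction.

M(36/5) = 3584/125 kN·m

Load 1 — uniform load w=12 kN/m over full span:
  M_1 = -w(L-x)²/2 = -12·(12-(36/5))²/2 = -3456/25 kN·m
Load 2 — point force P=16 kN at a=8 m (b=L-a=4):
  M_2 = -P(a-x)  [x≤a] = -16·(8-(36/5)) = -64/5 kN·m
Load 3 — triangular load w₀=-18 kN/m (0→w₀ over full span):
  M_3 = w₀Lx/2 - w₀L²/3 - w₀x³/(6L) = (-18)·12·(36/5)/2 - (-18)·12²/3 - (-18)·(36/5)³/(6·12) = 22464/125 kN·m
Superposition: M = Σ M_i = 3584/125 kN·m ≈ 28.672000 kN·m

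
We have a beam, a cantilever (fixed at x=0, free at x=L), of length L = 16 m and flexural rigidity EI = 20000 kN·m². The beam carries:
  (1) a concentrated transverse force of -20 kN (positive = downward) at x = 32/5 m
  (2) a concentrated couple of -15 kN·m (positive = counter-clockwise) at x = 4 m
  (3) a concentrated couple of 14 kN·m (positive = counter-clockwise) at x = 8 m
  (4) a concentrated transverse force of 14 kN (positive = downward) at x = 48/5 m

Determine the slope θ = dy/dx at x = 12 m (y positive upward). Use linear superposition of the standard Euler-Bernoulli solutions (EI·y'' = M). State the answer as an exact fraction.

Load 1 — point force P=-20 kN at a=32/5 m (b=L-a=48/5):
  θ_1 = -Pa²/(2EI)  [x>a] = -(-20)·(32/5)²/(2·20000) = 64/3125 rad
Load 2 — applied couple M₀=-15 kN·m at a=4 m (b=L-a=12):
  θ_2 = M₀a/EI  [x>a] = (-15)·4/20000 = -3/1000 rad
Load 3 — applied couple M₀=14 kN·m at a=8 m (b=L-a=8):
  θ_3 = M₀a/EI  [x>a] = 14·8/20000 = 7/1250 rad
Load 4 — point force P=14 kN at a=48/5 m (b=L-a=32/5):
  θ_4 = -Pa²/(2EI)  [x>a] = -14·(48/5)²/(2·20000) = -504/15625 rad
Superposition: θ = Σ θ_i = -1147/125000 rad ≈ -0.009176 rad

θ(12) = -1147/125000 rad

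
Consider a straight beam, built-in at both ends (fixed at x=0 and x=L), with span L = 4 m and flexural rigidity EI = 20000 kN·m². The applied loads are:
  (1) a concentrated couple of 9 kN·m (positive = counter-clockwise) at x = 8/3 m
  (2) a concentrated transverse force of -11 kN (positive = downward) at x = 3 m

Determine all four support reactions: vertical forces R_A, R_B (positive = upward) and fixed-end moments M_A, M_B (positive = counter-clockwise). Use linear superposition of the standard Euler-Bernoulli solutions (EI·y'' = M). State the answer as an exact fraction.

Load 1 — applied couple M₀=9 kN·m at a=8/3 m (b=L-a=4/3):
  R_A = 6M₀ab/L³ = 6·9·(8/3)·(4/3)/4³ = 3 kN
  M_A = M₀b(2a-b)/L² = 9·(4/3)·(2·(8/3)-(4/3))/4² = 3 kN·m
  R_B = -6M₀ab/L³ = -6·9·(8/3)·(4/3)/4³ = -3 kN
  M_B = M₀a(2b-a)/L² = 9·(8/3)·(2·(4/3)-(8/3))/4² = 0 kN·m
Load 2 — point force P=-11 kN at a=3 m (b=L-a=1):
  R_A = Pb²(3a+b)/L³ = (-11)·1²·(3·3+1)/4³ = -55/32 kN
  M_A = Pab²/L² = (-11)·3·1²/4² = -33/16 kN·m
  R_B = Pa²(a+3b)/L³ = (-11)·3²·(3+3·1)/4³ = -297/32 kN
  M_B = -Pa²b/L² = -(-11)·3²·1/4² = 99/16 kN·m
Superposition: R_A = 41/32 kN, M_A = 15/16 kN·m, R_B = -393/32 kN, M_B = 99/16 kN·m

R_A = 41/32 kN, M_A = 15/16 kN·m, R_B = -393/32 kN, M_B = 99/16 kN·m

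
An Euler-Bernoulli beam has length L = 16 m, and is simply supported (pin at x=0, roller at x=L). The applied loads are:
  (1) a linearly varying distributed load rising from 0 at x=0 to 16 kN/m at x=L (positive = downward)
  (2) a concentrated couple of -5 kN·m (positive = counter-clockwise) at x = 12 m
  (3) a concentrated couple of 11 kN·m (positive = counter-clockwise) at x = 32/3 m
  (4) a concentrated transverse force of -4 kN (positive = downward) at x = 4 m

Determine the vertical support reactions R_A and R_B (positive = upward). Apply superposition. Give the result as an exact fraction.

Load 1 — triangular load w₀=16 kN/m (0→w₀ over full span):
  R_A = w₀L/6 = 16·16/6 = 128/3 kN
  R_B = w₀L/3 = 16·16/3 = 256/3 kN
Load 2 — applied couple M₀=-5 kN·m at a=12 m (b=L-a=4):
  R_A = M₀/L = (-5)/16 = -5/16 kN
  R_B = -M₀/L = -(-5)/16 = 5/16 kN
Load 3 — applied couple M₀=11 kN·m at a=32/3 m (b=L-a=16/3):
  R_A = M₀/L = 11/16 kN
  R_B = -M₀/L = -11/16 kN
Load 4 — point force P=-4 kN at a=4 m (b=L-a=12):
  R_A = Pb/L = (-4)·12/16 = -3 kN
  R_B = Pa/L = (-4)·4/16 = -1 kN
Superposition: R_A = 961/24 kN, R_B = 2015/24 kN

R_A = 961/24 kN, R_B = 2015/24 kN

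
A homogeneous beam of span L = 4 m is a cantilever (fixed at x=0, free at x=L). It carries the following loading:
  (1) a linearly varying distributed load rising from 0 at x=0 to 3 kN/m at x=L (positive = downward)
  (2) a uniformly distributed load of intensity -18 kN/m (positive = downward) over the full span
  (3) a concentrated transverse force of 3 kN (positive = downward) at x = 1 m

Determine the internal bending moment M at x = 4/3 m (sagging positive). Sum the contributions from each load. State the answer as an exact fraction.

Load 1 — triangular load w₀=3 kN/m (0→w₀ over full span):
  M_1 = w₀Lx/2 - w₀L²/3 - w₀x³/(6L) = 3·4·(4/3)/2 - 3·4²/3 - 3·(4/3)³/(6·4) = -224/27 kN·m
Load 2 — uniform load w=-18 kN/m over full span:
  M_2 = -w(L-x)²/2 = -(-18)·(4-(4/3))²/2 = 64 kN·m
Load 3 — point force P=3 kN at a=1 m (b=L-a=3):
  M_3 = 0  [x>a] = 0 kN·m
Superposition: M = Σ M_i = 1504/27 kN·m ≈ 55.703704 kN·m

M(4/3) = 1504/27 kN·m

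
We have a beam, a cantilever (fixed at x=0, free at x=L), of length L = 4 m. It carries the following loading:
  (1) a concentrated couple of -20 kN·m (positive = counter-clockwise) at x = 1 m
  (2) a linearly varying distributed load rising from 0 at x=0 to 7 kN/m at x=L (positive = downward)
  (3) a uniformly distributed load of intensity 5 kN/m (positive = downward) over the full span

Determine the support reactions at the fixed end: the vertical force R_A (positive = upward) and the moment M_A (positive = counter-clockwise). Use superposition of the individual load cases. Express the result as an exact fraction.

Load 1 — applied couple M₀=-20 kN·m at a=1 m (b=L-a=3):
  R_A = 0 kN
  M_A = -M₀ = -(-20) = 20 kN·m
Load 2 — triangular load w₀=7 kN/m (0→w₀ over full span):
  R_A = w₀L/2 = 7·4/2 = 14 kN
  M_A = w₀L²/3 = 7·4²/3 = 112/3 kN·m
Load 3 — uniform load w=5 kN/m over full span:
  R_A = wL = 5·4 = 20 kN
  M_A = wL²/2 = 5·4²/2 = 40 kN·m
Superposition: R_A = 34 kN, M_A = 292/3 kN·m

R_A = 34 kN, M_A = 292/3 kN·m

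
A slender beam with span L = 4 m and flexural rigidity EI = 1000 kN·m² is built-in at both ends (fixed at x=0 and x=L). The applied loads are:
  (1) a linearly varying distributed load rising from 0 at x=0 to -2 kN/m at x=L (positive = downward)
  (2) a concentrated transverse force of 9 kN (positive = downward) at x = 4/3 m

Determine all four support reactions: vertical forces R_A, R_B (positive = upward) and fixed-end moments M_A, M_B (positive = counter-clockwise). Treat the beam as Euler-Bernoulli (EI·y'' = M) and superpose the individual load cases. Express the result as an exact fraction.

Load 1 — triangular load w₀=-2 kN/m (0→w₀ over full span):
  R_A = 3w₀L/20 = 3·(-2)·4/20 = -6/5 kN
  M_A = w₀L²/30 = (-2)·4²/30 = -16/15 kN·m
  R_B = 7w₀L/20 = 7·(-2)·4/20 = -14/5 kN
  M_B = -w₀L²/20 = -(-2)·4²/20 = 8/5 kN·m
Load 2 — point force P=9 kN at a=4/3 m (b=L-a=8/3):
  R_A = Pb²(3a+b)/L³ = 9·(8/3)²·(3·(4/3)+(8/3))/4³ = 20/3 kN
  M_A = Pab²/L² = 9·(4/3)·(8/3)²/4² = 16/3 kN·m
  R_B = Pa²(a+3b)/L³ = 9·(4/3)²·((4/3)+3·(8/3))/4³ = 7/3 kN
  M_B = -Pa²b/L² = -9·(4/3)²·(8/3)/4² = -8/3 kN·m
Superposition: R_A = 82/15 kN, M_A = 64/15 kN·m, R_B = -7/15 kN, M_B = -16/15 kN·m

R_A = 82/15 kN, M_A = 64/15 kN·m, R_B = -7/15 kN, M_B = -16/15 kN·m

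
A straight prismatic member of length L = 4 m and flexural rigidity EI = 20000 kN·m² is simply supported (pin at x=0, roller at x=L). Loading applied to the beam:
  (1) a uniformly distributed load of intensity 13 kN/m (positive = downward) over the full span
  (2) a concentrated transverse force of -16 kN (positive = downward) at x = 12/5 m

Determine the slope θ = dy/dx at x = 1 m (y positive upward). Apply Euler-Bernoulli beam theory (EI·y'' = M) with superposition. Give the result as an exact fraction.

Load 1 — uniform load w=13 kN/m over full span:
  θ_1 = -w(L³-6Lx²+4x³)/(24EI) = -13·(4³-6·4·1²+4·1³)/(24·20000) = -143/120000 rad
Load 2 — point force P=-16 kN at a=12/5 m (b=L-a=8/5):
  θ_2 = -Pb(L²-b²-3x²)/(6LEI)  [x≤a] = -(-16)·(8/5)·(4²-(8/5)²-3·1²)/(6·4·20000) = 87/156250 rad
Superposition: θ = Σ θ_i = -9523/15000000 rad ≈ -0.000635 rad

θ(1) = -9523/15000000 rad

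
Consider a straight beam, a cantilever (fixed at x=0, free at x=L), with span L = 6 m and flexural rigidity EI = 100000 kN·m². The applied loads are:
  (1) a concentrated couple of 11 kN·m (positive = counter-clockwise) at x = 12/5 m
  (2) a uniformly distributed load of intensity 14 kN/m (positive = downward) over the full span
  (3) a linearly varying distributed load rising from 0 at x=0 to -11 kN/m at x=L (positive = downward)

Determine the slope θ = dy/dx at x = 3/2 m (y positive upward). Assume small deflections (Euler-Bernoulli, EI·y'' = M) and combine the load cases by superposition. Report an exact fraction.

Load 1 — applied couple M₀=11 kN·m at a=12/5 m (b=L-a=18/5):
  θ_1 = M₀x/EI  [x≤a] = 11·(3/2)/100000 = 33/200000 rad
Load 2 — uniform load w=14 kN/m over full span:
  θ_2 = -wx(x²-3Lx+3L²)/(6EI) = -14·(3/2)·((3/2)²-3·6·(3/2)+3·6²)/(6·100000) = -2331/800000 rad
Load 3 — triangular load w₀=-11 kN/m (0→w₀ over full span):
  θ_3 = (w₀Lx²/4-w₀L²x/3-w₀x⁴/(24L))/EI = ((-11)·6·(3/2)²/4-(-11)·6²·(3/2)/3-(-11)·(3/2)⁴/(24·6))/100000 = 41283/25600000 rad
Superposition: θ = Σ θ_i = -5817/5120000 rad ≈ -0.001136 rad

θ(3/2) = -5817/5120000 rad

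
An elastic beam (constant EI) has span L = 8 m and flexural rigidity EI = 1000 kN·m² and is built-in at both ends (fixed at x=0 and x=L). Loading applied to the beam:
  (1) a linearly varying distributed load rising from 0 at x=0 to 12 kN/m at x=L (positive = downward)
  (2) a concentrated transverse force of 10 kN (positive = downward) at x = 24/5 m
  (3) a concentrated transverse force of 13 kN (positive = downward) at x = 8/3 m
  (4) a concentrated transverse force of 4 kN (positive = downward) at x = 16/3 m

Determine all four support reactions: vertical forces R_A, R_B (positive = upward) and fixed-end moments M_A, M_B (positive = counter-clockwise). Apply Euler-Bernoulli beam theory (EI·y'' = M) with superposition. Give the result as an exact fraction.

Load 1 — triangular load w₀=12 kN/m (0→w₀ over full span):
  R_A = 3w₀L/20 = 3·12·8/20 = 72/5 kN
  M_A = w₀L²/30 = 12·8²/30 = 128/5 kN·m
  R_B = 7w₀L/20 = 7·12·8/20 = 168/5 kN
  M_B = -w₀L²/20 = -12·8²/20 = -192/5 kN·m
Load 2 — point force P=10 kN at a=24/5 m (b=L-a=16/5):
  R_A = Pb²(3a+b)/L³ = 10·(16/5)²·(3·(24/5)+(16/5))/8³ = 88/25 kN
  M_A = Pab²/L² = 10·(24/5)·(16/5)²/8² = 192/25 kN·m
  R_B = Pa²(a+3b)/L³ = 10·(24/5)²·((24/5)+3·(16/5))/8³ = 162/25 kN
  M_B = -Pa²b/L² = -10·(24/5)²·(16/5)/8² = -288/25 kN·m
Load 3 — point force P=13 kN at a=8/3 m (b=L-a=16/3):
  R_A = Pb²(3a+b)/L³ = 13·(16/3)²·(3·(8/3)+(16/3))/8³ = 260/27 kN
  M_A = Pab²/L² = 13·(8/3)·(16/3)²/8² = 416/27 kN·m
  R_B = Pa²(a+3b)/L³ = 13·(8/3)²·((8/3)+3·(16/3))/8³ = 91/27 kN
  M_B = -Pa²b/L² = -13·(8/3)²·(16/3)/8² = -208/27 kN·m
Load 4 — point force P=4 kN at a=16/3 m (b=L-a=8/3):
  R_A = Pb²(3a+b)/L³ = 4·(8/3)²·(3·(16/3)+(8/3))/8³ = 28/27 kN
  M_A = Pab²/L² = 4·(16/3)·(8/3)²/8² = 64/27 kN·m
  R_B = Pa²(a+3b)/L³ = 4·(16/3)²·((16/3)+3·(8/3))/8³ = 80/27 kN
  M_B = -Pa²b/L² = -4·(16/3)²·(8/3)/8² = -128/27 kN·m
Superposition: R_A = 2144/75 kN, M_A = 11488/225 kN·m, R_B = 3481/75 kN, M_B = -14032/225 kN·m

R_A = 2144/75 kN, M_A = 11488/225 kN·m, R_B = 3481/75 kN, M_B = -14032/225 kN·m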